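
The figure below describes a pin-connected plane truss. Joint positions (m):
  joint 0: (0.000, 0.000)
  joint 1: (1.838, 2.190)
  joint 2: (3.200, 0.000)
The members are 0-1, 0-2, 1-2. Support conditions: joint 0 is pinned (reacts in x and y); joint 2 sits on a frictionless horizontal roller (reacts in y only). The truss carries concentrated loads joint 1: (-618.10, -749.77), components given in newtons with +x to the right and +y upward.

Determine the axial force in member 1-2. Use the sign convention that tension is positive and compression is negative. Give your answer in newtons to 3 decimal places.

N=3 nodes, M=3 members, R=3 reactions → 2N=6, M+R=6
member 0 (0-1): L=2.8591, (cx,cy)=(0.6429,0.7660)
member 1 (0-2): L=3.2000, (cx,cy)=(1.0000,0.0000)
member 2 (1-2): L=2.5790, (cx,cy)=(0.5281,-0.8492)
solve A·x = −loads:
  F[0-1] = -968.8669 N (compression)
  F[0-2] = +4.7496 N (tension)
  F[1-2] = -8.9934 N (compression)
  Rx@0 = +618.1000 N
  Ry@0 = +742.1330 N
  Ry@2 = +7.6370 N

-8.993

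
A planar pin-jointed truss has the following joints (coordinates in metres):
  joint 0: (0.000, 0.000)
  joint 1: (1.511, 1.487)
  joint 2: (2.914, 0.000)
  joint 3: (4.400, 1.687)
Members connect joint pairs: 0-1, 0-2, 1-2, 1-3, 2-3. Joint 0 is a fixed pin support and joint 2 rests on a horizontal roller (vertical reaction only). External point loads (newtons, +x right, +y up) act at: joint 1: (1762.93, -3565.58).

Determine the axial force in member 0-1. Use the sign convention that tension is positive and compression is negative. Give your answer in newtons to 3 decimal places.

-1164.918

N=4 nodes, M=5 members, R=3 reactions → 2N=8, M+R=8
member 0 (0-1): L=2.1200, (cx,cy)=(0.7127,0.7014)
member 1 (0-2): L=2.9140, (cx,cy)=(1.0000,0.0000)
member 2 (1-2): L=2.0444, (cx,cy)=(0.6863,-0.7274)
member 3 (1-3): L=2.8959, (cx,cy)=(0.9976,0.0691)
member 4 (2-3): L=2.2481, (cx,cy)=(0.6610,0.7504)
solve A·x = −loads:
  F[0-1] = -1164.9177 N (compression)
  F[0-2] = +2593.2187 N (tension)
  F[1-2] = -3778.7460 N (compression)
  F[1-3] = +0.0000 N (tension)
  F[2-3] = -0.0000 N (compression)
  Rx@0 = -1762.9300 N
  Ry@0 = +817.1008 N
  Ry@2 = +2748.4792 N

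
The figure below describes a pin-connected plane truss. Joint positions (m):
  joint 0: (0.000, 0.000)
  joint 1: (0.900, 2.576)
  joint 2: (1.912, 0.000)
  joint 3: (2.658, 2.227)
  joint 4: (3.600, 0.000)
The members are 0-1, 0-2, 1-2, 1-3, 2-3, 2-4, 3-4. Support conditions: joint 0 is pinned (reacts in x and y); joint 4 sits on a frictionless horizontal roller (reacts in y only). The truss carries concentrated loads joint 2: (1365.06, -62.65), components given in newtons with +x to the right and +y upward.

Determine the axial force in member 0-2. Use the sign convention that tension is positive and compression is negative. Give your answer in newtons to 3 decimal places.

N=5 nodes, M=7 members, R=3 reactions → 2N=10, M+R=10
member 0 (0-1): L=2.7287, (cx,cy)=(0.3298,0.9440)
member 1 (0-2): L=1.9120, (cx,cy)=(1.0000,0.0000)
member 2 (1-2): L=2.7677, (cx,cy)=(0.3657,-0.9308)
member 3 (1-3): L=1.7923, (cx,cy)=(0.9809,-0.1947)
member 4 (2-3): L=2.3486, (cx,cy)=(0.3176,0.9482)
member 5 (2-4): L=1.6880, (cx,cy)=(1.0000,0.0000)
member 6 (3-4): L=2.4180, (cx,cy)=(0.3896,-0.9210)
solve A·x = −loads:
  F[0-1] = -31.1172 N (compression)
  F[0-2] = +1375.3233 N (tension)
  F[1-2] = +36.6054 N (tension)
  F[1-3] = -24.1097 N (compression)
  F[2-3] = +30.1403 N (tension)
  F[2-4] = +14.0746 N (tension)
  F[3-4] = -36.1284 N (compression)
  Rx@0 = -1365.0600 N
  Ry@0 = +29.3759 N
  Ry@4 = +33.2741 N

1375.323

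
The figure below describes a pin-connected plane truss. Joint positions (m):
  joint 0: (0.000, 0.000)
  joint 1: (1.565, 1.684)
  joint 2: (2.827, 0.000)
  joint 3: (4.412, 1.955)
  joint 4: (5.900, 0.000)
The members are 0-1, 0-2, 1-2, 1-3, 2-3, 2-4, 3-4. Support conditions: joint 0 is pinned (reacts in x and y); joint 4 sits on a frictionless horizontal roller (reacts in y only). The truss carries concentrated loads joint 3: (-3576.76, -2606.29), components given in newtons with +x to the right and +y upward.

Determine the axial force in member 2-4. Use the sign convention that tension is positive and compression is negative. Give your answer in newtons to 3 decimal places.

581.343

N=5 nodes, M=7 members, R=3 reactions → 2N=10, M+R=10
member 0 (0-1): L=2.2989, (cx,cy)=(0.6808,0.7325)
member 1 (0-2): L=2.8270, (cx,cy)=(1.0000,0.0000)
member 2 (1-2): L=2.1044, (cx,cy)=(0.5997,-0.8002)
member 3 (1-3): L=2.8599, (cx,cy)=(0.9955,0.0948)
member 4 (2-3): L=2.5168, (cx,cy)=(0.6298,0.7768)
member 5 (2-4): L=3.0730, (cx,cy)=(1.0000,0.0000)
member 6 (3-4): L=2.4569, (cx,cy)=(0.6057,-0.7957)
solve A·x = −loads:
  F[0-1] = -2515.3026 N (compression)
  F[0-2] = -1864.4643 N (compression)
  F[1-2] = +1959.0374 N (tension)
  F[1-3] = -2900.1725 N (compression)
  F[2-3] = -2018.1681 N (compression)
  F[2-4] = +581.3431 N (tension)
  F[3-4] = -959.8653 N (compression)
  Rx@0 = +3576.7600 N
  Ry@0 = +1842.4958 N
  Ry@4 = +763.7942 N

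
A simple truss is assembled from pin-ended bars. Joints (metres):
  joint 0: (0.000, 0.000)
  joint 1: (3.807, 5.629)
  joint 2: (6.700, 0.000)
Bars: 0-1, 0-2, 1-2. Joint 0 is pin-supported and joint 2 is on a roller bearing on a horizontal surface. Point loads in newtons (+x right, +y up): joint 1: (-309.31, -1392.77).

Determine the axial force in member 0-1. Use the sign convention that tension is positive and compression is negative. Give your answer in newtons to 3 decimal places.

N=3 nodes, M=3 members, R=3 reactions → 2N=6, M+R=6
member 0 (0-1): L=6.7955, (cx,cy)=(0.5602,0.8283)
member 1 (0-2): L=6.7000, (cx,cy)=(1.0000,0.0000)
member 2 (1-2): L=6.3289, (cx,cy)=(0.4571,-0.8894)
solve A·x = −loads:
  F[0-1] = -1039.7306 N (compression)
  F[0-2] = +273.1713 N (tension)
  F[1-2] = -597.6067 N (compression)
  Rx@0 = +309.3100 N
  Ry@0 = +861.2522 N
  Ry@2 = +531.5178 N

-1039.731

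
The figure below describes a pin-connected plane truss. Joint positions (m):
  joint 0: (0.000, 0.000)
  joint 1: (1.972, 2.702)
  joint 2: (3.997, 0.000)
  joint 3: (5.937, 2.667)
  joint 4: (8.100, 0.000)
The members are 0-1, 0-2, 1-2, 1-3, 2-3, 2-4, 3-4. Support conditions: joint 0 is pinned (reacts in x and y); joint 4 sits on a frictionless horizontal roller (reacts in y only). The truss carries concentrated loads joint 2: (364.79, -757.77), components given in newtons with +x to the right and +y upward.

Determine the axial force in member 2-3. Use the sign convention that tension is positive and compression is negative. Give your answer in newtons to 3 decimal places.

456.150

N=5 nodes, M=7 members, R=3 reactions → 2N=10, M+R=10
member 0 (0-1): L=3.3451, (cx,cy)=(0.5895,0.8078)
member 1 (0-2): L=3.9970, (cx,cy)=(1.0000,0.0000)
member 2 (1-2): L=3.3766, (cx,cy)=(0.5997,-0.8002)
member 3 (1-3): L=3.9652, (cx,cy)=(1.0000,-0.0088)
member 4 (2-3): L=3.2980, (cx,cy)=(0.5882,0.8087)
member 5 (2-4): L=4.1030, (cx,cy)=(1.0000,0.0000)
member 6 (3-4): L=3.4339, (cx,cy)=(0.6299,-0.7767)
solve A·x = −loads:
  F[0-1] = -475.1991 N (compression)
  F[0-2] = +644.9302 N (tension)
  F[1-2] = +485.9815 N (tension)
  F[1-3] = -571.6132 N (compression)
  F[2-3] = +456.1502 N (tension)
  F[2-4] = +303.2634 N (tension)
  F[3-4] = -481.4457 N (compression)
  Rx@0 = -364.7900 N
  Ry@0 = +383.8432 N
  Ry@4 = +373.9268 N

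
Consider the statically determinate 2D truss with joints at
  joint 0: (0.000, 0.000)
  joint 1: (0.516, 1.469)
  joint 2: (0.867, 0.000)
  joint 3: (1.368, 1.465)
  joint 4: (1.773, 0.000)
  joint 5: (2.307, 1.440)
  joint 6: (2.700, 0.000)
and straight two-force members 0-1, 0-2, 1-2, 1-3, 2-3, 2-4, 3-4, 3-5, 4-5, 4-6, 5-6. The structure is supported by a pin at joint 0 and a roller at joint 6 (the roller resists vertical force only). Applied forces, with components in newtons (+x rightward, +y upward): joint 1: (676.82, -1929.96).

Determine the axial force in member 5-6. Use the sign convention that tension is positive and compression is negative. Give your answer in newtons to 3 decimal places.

N=7 nodes, M=11 members, R=3 reactions → 2N=14, M+R=14
member 0 (0-1): L=1.5570, (cx,cy)=(0.3314,0.9435)
member 1 (0-2): L=0.8670, (cx,cy)=(1.0000,0.0000)
member 2 (1-2): L=1.5104, (cx,cy)=(0.2324,-0.9726)
member 3 (1-3): L=0.8520, (cx,cy)=(1.0000,-0.0047)
member 4 (2-3): L=1.5483, (cx,cy)=(0.3236,0.9462)
member 5 (2-4): L=0.9060, (cx,cy)=(1.0000,0.0000)
member 6 (3-4): L=1.5200, (cx,cy)=(0.2665,-0.9638)
member 7 (3-5): L=0.9393, (cx,cy)=(0.9996,-0.0266)
member 8 (4-5): L=1.5358, (cx,cy)=(0.3477,0.9376)
member 9 (4-6): L=0.9270, (cx,cy)=(1.0000,0.0000)
member 10 (5-6): L=1.4927, (cx,cy)=(0.2633,-0.9647)
solve A·x = −loads:
  F[0-1] = -1264.3339 N (compression)
  F[0-2] = +1095.8313 N (tension)
  F[1-2] = -753.3809 N (compression)
  F[1-3] = -920.7586 N (compression)
  F[2-3] = +774.4176 N (tension)
  F[2-4] = +670.1615 N (tension)
  F[3-4] = -751.7454 N (compression)
  F[3-5] = -470.0209 N (compression)
  F[4-5] = +772.7836 N (tension)
  F[4-6] = +201.1606 N (tension)
  F[5-6] = -764.0341 N (compression)
  Rx@0 = -676.8200 N
  Ry@0 = +1192.8830 N
  Ry@6 = +737.0770 N

-764.034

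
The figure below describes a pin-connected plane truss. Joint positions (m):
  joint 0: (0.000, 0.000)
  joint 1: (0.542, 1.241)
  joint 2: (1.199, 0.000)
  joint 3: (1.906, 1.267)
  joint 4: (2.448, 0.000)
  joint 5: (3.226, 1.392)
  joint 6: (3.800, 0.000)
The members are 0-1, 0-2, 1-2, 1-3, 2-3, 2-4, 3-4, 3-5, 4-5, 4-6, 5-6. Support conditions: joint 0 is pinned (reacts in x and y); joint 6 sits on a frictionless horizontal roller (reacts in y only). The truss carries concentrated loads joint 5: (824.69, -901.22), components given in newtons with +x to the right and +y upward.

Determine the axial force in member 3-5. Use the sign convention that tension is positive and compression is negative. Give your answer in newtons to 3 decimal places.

N=7 nodes, M=11 members, R=3 reactions → 2N=14, M+R=14
member 0 (0-1): L=1.3542, (cx,cy)=(0.4002,0.9164)
member 1 (0-2): L=1.1990, (cx,cy)=(1.0000,0.0000)
member 2 (1-2): L=1.4042, (cx,cy)=(0.4679,-0.8838)
member 3 (1-3): L=1.3642, (cx,cy)=(0.9998,0.0191)
member 4 (2-3): L=1.4509, (cx,cy)=(0.4873,0.8732)
member 5 (2-4): L=1.2490, (cx,cy)=(1.0000,0.0000)
member 6 (3-4): L=1.3781, (cx,cy)=(0.3933,-0.9194)
member 7 (3-5): L=1.3259, (cx,cy)=(0.9955,0.0943)
member 8 (4-5): L=1.5947, (cx,cy)=(0.4879,0.8729)
member 9 (4-6): L=1.3520, (cx,cy)=(1.0000,0.0000)
member 10 (5-6): L=1.5057, (cx,cy)=(0.3812,-0.9245)
solve A·x = −loads:
  F[0-1] = +181.1035 N (tension)
  F[0-2] = +752.2056 N (tension)
  F[1-2] = -184.3648 N (compression)
  F[1-3] = +158.7753 N (tension)
  F[2-3] = +186.5906 N (tension)
  F[2-4] = +575.0216 N (tension)
  F[3-4] = -148.7713 N (compression)
  F[3-5] = +309.5598 N (tension)
  F[4-5] = +156.6956 N (tension)
  F[4-6] = +440.0606 N (tension)
  F[5-6] = -1154.3560 N (compression)
  Rx@0 = -824.6900 N
  Ry@0 = -165.9653 N
  Ry@6 = +1067.1853 N

309.560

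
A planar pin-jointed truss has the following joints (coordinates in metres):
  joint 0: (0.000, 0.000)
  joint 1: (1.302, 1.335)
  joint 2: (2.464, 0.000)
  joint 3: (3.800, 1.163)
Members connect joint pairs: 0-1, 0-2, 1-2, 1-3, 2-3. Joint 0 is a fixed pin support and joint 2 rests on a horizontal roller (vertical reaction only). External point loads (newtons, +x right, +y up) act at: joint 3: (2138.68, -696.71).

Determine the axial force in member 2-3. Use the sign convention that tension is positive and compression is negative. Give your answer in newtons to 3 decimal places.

N=4 nodes, M=5 members, R=3 reactions → 2N=8, M+R=8
member 0 (0-1): L=1.8648, (cx,cy)=(0.6982,0.7159)
member 1 (0-2): L=2.4640, (cx,cy)=(1.0000,0.0000)
member 2 (1-2): L=1.7699, (cx,cy)=(0.6565,-0.7543)
member 3 (1-3): L=2.5039, (cx,cy)=(0.9976,-0.0687)
member 4 (2-3): L=1.7713, (cx,cy)=(0.7543,0.6566)
solve A·x = −loads:
  F[0-1] = +1937.7180 N (tension)
  F[0-2] = +785.7590 N (tension)
  F[1-2] = -2087.7208 N (compression)
  F[1-3] = +2730.0467 N (tension)
  F[2-3] = -775.4932 N (compression)
  Rx@0 = -2138.6800 N
  Ry@0 = -1387.2116 N
  Ry@2 = +2083.9216 N

-775.493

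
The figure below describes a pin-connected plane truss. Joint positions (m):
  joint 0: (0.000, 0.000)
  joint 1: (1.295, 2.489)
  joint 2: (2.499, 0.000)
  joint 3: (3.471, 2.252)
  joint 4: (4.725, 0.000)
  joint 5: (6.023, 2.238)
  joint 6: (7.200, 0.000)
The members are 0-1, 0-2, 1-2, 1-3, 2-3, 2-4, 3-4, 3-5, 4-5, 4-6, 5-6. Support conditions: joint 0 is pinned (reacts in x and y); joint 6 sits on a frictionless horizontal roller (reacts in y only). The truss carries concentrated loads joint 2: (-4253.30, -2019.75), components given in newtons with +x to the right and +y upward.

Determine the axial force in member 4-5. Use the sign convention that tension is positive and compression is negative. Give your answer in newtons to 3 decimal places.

N=7 nodes, M=11 members, R=3 reactions → 2N=14, M+R=14
member 0 (0-1): L=2.8057, (cx,cy)=(0.4616,0.8871)
member 1 (0-2): L=2.4990, (cx,cy)=(1.0000,0.0000)
member 2 (1-2): L=2.7649, (cx,cy)=(0.4355,-0.9002)
member 3 (1-3): L=2.1889, (cx,cy)=(0.9941,-0.1083)
member 4 (2-3): L=2.4528, (cx,cy)=(0.3963,0.9181)
member 5 (2-4): L=2.2260, (cx,cy)=(1.0000,0.0000)
member 6 (3-4): L=2.5776, (cx,cy)=(0.4865,-0.8737)
member 7 (3-5): L=2.5520, (cx,cy)=(1.0000,-0.0055)
member 8 (4-5): L=2.5872, (cx,cy)=(0.5017,0.8650)
member 9 (4-6): L=2.4750, (cx,cy)=(1.0000,0.0000)
member 10 (5-6): L=2.5286, (cx,cy)=(0.4655,-0.8851)
solve A·x = −loads:
  F[0-1] = -1486.5415 N (compression)
  F[0-2] = -3567.1797 N (compression)
  F[1-2] = +1634.0146 N (tension)
  F[1-3] = -1405.9287 N (compression)
  F[2-3] = +597.7308 N (tension)
  F[2-4] = +1160.7946 N (tension)
  F[3-4] = -797.5245 N (compression)
  F[3-5] = -772.8112 N (compression)
  F[4-5] = +805.4931 N (tension)
  F[4-6] = +368.6785 N (tension)
  F[5-6] = -792.0575 N (compression)
  Rx@0 = +4253.3000 N
  Ry@0 = +1318.7284 N
  Ry@6 = +701.0216 N

805.493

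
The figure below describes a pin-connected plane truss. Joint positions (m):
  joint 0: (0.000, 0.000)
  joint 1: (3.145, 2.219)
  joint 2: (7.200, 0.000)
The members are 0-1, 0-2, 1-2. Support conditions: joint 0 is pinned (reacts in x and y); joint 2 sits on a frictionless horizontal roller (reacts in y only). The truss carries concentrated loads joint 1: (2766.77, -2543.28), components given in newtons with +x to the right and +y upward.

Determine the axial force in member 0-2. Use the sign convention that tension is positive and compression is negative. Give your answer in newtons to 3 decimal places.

N=3 nodes, M=3 members, R=3 reactions → 2N=6, M+R=6
member 0 (0-1): L=3.8490, (cx,cy)=(0.8171,0.5765)
member 1 (0-2): L=7.2000, (cx,cy)=(1.0000,0.0000)
member 2 (1-2): L=4.6224, (cx,cy)=(0.8772,-0.4800)
solve A·x = −loads:
  F[0-1] = -1005.4609 N (compression)
  F[0-2] = +3588.3223 N (tension)
  F[1-2] = -4090.4606 N (compression)
  Rx@0 = -2766.7700 N
  Ry@0 = +579.6580 N
  Ry@2 = +1963.6220 N

3588.322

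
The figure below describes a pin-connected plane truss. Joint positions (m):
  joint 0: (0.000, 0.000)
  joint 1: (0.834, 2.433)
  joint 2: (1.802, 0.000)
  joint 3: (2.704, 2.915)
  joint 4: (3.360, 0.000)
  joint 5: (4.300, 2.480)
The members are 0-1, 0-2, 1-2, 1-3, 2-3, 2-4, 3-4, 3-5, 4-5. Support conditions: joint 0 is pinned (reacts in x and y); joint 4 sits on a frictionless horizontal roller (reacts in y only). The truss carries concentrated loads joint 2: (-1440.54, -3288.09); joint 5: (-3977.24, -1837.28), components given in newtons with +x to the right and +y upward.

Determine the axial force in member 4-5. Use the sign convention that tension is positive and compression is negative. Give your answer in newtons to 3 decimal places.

N=6 nodes, M=9 members, R=3 reactions → 2N=12, M+R=12
member 0 (0-1): L=2.5720, (cx,cy)=(0.3243,0.9460)
member 1 (0-2): L=1.8020, (cx,cy)=(1.0000,0.0000)
member 2 (1-2): L=2.6185, (cx,cy)=(0.3697,-0.9292)
member 3 (1-3): L=1.9311, (cx,cy)=(0.9684,0.2496)
member 4 (2-3): L=3.0514, (cx,cy)=(0.2956,0.9553)
member 5 (2-4): L=1.5580, (cx,cy)=(1.0000,0.0000)
member 6 (3-4): L=2.9879, (cx,cy)=(0.2196,-0.9756)
member 7 (3-5): L=1.6542, (cx,cy)=(0.9648,-0.2630)
member 8 (4-5): L=2.6522, (cx,cy)=(0.3544,0.9351)
solve A·x = −loads:
  F[0-1] = -4171.6461 N (compression)
  F[0-2] = -4065.0625 N (compression)
  F[1-2] = +3511.7214 N (tension)
  F[1-3] = -2737.5679 N (compression)
  F[2-3] = +26.3153 N (tension)
  F[2-4] = -1334.0950 N (compression)
  F[3-4] = +1505.3642 N (tension)
  F[3-5] = -3082.1240 N (compression)
  F[4-5] = -2831.5833 N (compression)
  Rx@0 = +5417.7800 N
  Ry@0 = +3946.2370 N
  Ry@4 = +1179.1330 N

-2831.583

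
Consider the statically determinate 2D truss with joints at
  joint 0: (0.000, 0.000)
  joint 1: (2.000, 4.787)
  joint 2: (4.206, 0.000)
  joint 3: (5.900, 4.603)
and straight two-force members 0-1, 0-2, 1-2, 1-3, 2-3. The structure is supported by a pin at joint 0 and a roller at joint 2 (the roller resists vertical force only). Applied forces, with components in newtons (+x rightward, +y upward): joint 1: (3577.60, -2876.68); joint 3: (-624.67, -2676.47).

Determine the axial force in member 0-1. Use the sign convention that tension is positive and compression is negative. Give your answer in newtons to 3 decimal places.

N=4 nodes, M=5 members, R=3 reactions → 2N=8, M+R=8
member 0 (0-1): L=5.1880, (cx,cy)=(0.3855,0.9227)
member 1 (0-2): L=4.2060, (cx,cy)=(1.0000,0.0000)
member 2 (1-2): L=5.2708, (cx,cy)=(0.4185,-0.9082)
member 3 (1-3): L=3.9043, (cx,cy)=(0.9989,-0.0471)
member 4 (2-3): L=4.9048, (cx,cy)=(0.3454,0.9385)
solve A·x = −loads:
  F[0-1] = +3205.0806 N (tension)
  F[0-2] = +1717.3560 N (tension)
  F[1-2] = -6442.0981 N (compression)
  F[1-3] = +354.5712 N (tension)
  F[2-3] = -2834.1605 N (compression)
  Rx@0 = -2952.9300 N
  Ry@0 = -2957.3465 N
  Ry@2 = +8510.4965 N

3205.081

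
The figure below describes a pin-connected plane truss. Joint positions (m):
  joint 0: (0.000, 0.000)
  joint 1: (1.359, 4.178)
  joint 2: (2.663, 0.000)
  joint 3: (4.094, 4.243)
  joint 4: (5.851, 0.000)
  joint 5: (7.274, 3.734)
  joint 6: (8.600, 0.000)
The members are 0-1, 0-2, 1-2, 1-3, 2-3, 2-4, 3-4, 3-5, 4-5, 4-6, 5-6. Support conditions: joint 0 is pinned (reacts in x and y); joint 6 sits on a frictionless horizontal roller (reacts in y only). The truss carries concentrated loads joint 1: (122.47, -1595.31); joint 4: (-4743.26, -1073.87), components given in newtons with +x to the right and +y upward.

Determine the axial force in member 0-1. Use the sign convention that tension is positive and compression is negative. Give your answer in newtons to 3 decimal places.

-1710.887

N=7 nodes, M=11 members, R=3 reactions → 2N=14, M+R=14
member 0 (0-1): L=4.3935, (cx,cy)=(0.3093,0.9510)
member 1 (0-2): L=2.6630, (cx,cy)=(1.0000,0.0000)
member 2 (1-2): L=4.3768, (cx,cy)=(0.2979,-0.9546)
member 3 (1-3): L=2.7358, (cx,cy)=(0.9997,0.0238)
member 4 (2-3): L=4.4778, (cx,cy)=(0.3196,0.9476)
member 5 (2-4): L=3.1880, (cx,cy)=(1.0000,0.0000)
member 6 (3-4): L=4.5924, (cx,cy)=(0.3826,-0.9239)
member 7 (3-5): L=3.2205, (cx,cy)=(0.9874,-0.1581)
member 8 (4-5): L=3.9960, (cx,cy)=(0.3561,0.9344)
member 9 (4-6): L=2.7490, (cx,cy)=(1.0000,0.0000)
member 10 (5-6): L=3.9625, (cx,cy)=(0.3346,-0.9423)
solve A·x = −loads:
  F[0-1] = -1710.8869 N (compression)
  F[0-2] = -4091.5736 N (compression)
  F[1-2] = +16.8271 N (tension)
  F[1-3] = -656.8852 N (compression)
  F[2-3] = -16.9519 N (compression)
  F[2-4] = -4081.1428 N (compression)
  F[3-4] = +159.5614 N (tension)
  F[3-5] = -732.3688 N (compression)
  F[4-5] = +991.4432 N (tension)
  F[4-6] = +370.1010 N (tension)
  F[5-6] = -1105.9636 N (compression)
  Rx@0 = +4620.7900 N
  Ry@0 = +1626.9801 N
  Ry@6 = +1042.1999 N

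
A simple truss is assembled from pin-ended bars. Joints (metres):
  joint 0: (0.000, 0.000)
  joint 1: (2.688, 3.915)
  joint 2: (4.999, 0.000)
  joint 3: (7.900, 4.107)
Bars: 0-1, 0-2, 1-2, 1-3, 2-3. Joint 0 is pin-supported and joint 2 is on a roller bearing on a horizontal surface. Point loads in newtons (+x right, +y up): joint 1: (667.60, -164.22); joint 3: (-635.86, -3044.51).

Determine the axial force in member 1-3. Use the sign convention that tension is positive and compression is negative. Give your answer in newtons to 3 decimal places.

N=4 nodes, M=5 members, R=3 reactions → 2N=8, M+R=8
member 0 (0-1): L=4.7490, (cx,cy)=(0.5660,0.8244)
member 1 (0-2): L=4.9990, (cx,cy)=(1.0000,0.0000)
member 2 (1-2): L=4.5462, (cx,cy)=(0.5083,-0.8612)
member 3 (1-3): L=5.2155, (cx,cy)=(0.9993,0.0368)
member 4 (2-3): L=5.0282, (cx,cy)=(0.5769,0.8168)
solve A·x = −loads:
  F[0-1] = +2051.5676 N (tension)
  F[0-2] = -1129.4869 N (compression)
  F[1-2] = -2088.1505 N (compression)
  F[1-3] = +1556.1648 N (tension)
  F[2-3] = -3797.5644 N (compression)
  Rx@0 = -31.7400 N
  Ry@0 = -1691.2959 N
  Ry@2 = +4900.0259 N

1556.165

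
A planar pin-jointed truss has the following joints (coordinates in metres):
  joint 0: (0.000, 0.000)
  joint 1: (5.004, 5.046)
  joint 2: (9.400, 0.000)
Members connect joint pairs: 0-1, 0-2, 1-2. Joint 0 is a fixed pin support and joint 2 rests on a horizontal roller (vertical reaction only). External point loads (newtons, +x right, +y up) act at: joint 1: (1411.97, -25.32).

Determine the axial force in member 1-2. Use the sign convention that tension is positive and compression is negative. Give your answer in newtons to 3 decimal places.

N=3 nodes, M=3 members, R=3 reactions → 2N=6, M+R=6
member 0 (0-1): L=7.1065, (cx,cy)=(0.7041,0.7101)
member 1 (0-2): L=9.4000, (cx,cy)=(1.0000,0.0000)
member 2 (1-2): L=6.6923, (cx,cy)=(0.6569,-0.7540)
solve A·x = −loads:
  F[0-1] = +1050.7858 N (tension)
  F[0-2] = +672.0639 N (tension)
  F[1-2] = -1023.1246 N (compression)
  Rx@0 = -1411.9700 N
  Ry@0 = -746.1164 N
  Ry@2 = +771.4364 N

-1023.125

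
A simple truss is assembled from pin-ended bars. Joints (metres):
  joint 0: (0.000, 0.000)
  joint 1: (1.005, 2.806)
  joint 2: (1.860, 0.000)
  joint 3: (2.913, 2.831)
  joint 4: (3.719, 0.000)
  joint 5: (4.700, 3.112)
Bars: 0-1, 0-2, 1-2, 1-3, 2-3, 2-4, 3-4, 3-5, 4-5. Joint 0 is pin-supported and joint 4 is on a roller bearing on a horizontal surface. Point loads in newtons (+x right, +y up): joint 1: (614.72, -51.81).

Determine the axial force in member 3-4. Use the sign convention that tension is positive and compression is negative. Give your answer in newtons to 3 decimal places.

-496.797

N=6 nodes, M=9 members, R=3 reactions → 2N=12, M+R=12
member 0 (0-1): L=2.9805, (cx,cy)=(0.3372,0.9414)
member 1 (0-2): L=1.8600, (cx,cy)=(1.0000,0.0000)
member 2 (1-2): L=2.9334, (cx,cy)=(0.2915,-0.9566)
member 3 (1-3): L=1.9082, (cx,cy)=(0.9999,0.0131)
member 4 (2-3): L=3.0205, (cx,cy)=(0.3486,0.9373)
member 5 (2-4): L=1.8590, (cx,cy)=(1.0000,0.0000)
member 6 (3-4): L=2.9435, (cx,cy)=(0.2738,-0.9618)
member 7 (3-5): L=1.8090, (cx,cy)=(0.9879,0.1553)
member 8 (4-5): L=3.2630, (cx,cy)=(0.3006,0.9537)
solve A·x = −loads:
  F[0-1] = +452.4987 N (tension)
  F[0-2] = +462.1436 N (tension)
  F[1-2] = -503.8170 N (compression)
  F[1-3] = -315.3213 N (compression)
  F[2-3] = +514.1991 N (tension)
  F[2-4] = +136.0348 N (tension)
  F[3-4] = -496.7971 N (compression)
  F[3-5] = -0.0000 N (compression)
  F[4-5] = +0.0000 N (tension)
  Rx@0 = -614.7200 N
  Ry@0 = -425.9995 N
  Ry@4 = +477.8095 N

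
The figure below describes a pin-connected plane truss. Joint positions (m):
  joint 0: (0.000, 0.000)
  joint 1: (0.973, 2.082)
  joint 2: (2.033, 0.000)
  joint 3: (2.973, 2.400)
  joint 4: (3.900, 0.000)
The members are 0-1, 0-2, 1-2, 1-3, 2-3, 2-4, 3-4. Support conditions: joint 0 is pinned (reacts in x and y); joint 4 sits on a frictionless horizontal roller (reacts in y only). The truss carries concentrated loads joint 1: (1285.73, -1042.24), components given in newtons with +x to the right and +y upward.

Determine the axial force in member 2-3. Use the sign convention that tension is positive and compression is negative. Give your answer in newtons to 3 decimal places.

N=5 nodes, M=7 members, R=3 reactions → 2N=10, M+R=10
member 0 (0-1): L=2.2981, (cx,cy)=(0.4234,0.9059)
member 1 (0-2): L=2.0330, (cx,cy)=(1.0000,0.0000)
member 2 (1-2): L=2.3363, (cx,cy)=(0.4537,-0.8912)
member 3 (1-3): L=2.0251, (cx,cy)=(0.9876,0.1570)
member 4 (2-3): L=2.5775, (cx,cy)=(0.3647,0.9311)
member 5 (2-4): L=1.8670, (cx,cy)=(1.0000,0.0000)
member 6 (3-4): L=2.5728, (cx,cy)=(0.3603,-0.9328)
solve A·x = −loads:
  F[0-1] = -105.7812 N (compression)
  F[0-2] = +1330.5163 N (tension)
  F[1-2] = -1202.0882 N (compression)
  F[1-3] = -794.9819 N (compression)
  F[2-3] = +1150.4769 N (tension)
  F[2-4] = +365.5499 N (tension)
  F[3-4] = -1014.5511 N (compression)
  Rx@0 = -1285.7300 N
  Ry@0 = +95.8325 N
  Ry@4 = +946.4075 N

1150.477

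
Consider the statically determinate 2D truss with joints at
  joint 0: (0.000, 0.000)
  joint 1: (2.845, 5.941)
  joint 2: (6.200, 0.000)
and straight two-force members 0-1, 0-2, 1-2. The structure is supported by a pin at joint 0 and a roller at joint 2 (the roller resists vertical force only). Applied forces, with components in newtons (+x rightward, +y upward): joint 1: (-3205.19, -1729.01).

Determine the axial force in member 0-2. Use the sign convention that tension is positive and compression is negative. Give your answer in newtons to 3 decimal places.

-1286.377

N=3 nodes, M=3 members, R=3 reactions → 2N=6, M+R=6
member 0 (0-1): L=6.5871, (cx,cy)=(0.4319,0.9019)
member 1 (0-2): L=6.2000, (cx,cy)=(1.0000,0.0000)
member 2 (1-2): L=6.8229, (cx,cy)=(0.4917,-0.8707)
solve A·x = −loads:
  F[0-1] = -4442.6566 N (compression)
  F[0-2] = -1286.3770 N (compression)
  F[1-2] = +2616.0292 N (tension)
  Rx@0 = +3205.1900 N
  Ry@0 = +4006.9133 N
  Ry@2 = -2277.9033 N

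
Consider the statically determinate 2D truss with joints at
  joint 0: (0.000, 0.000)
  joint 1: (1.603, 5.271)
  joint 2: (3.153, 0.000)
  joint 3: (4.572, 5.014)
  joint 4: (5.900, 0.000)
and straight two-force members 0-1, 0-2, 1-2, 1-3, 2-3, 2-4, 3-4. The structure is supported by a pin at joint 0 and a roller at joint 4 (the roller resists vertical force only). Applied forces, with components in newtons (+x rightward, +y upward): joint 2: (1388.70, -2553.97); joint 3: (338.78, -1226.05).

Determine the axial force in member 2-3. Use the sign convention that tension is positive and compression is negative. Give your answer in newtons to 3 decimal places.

N=5 nodes, M=7 members, R=3 reactions → 2N=10, M+R=10
member 0 (0-1): L=5.5094, (cx,cy)=(0.2910,0.9567)
member 1 (0-2): L=3.1530, (cx,cy)=(1.0000,0.0000)
member 2 (1-2): L=5.4942, (cx,cy)=(0.2821,-0.9594)
member 3 (1-3): L=2.9801, (cx,cy)=(0.9963,-0.0862)
member 4 (2-3): L=5.2109, (cx,cy)=(0.2723,0.9622)
member 5 (2-4): L=2.7470, (cx,cy)=(1.0000,0.0000)
member 6 (3-4): L=5.1869, (cx,cy)=(0.2560,-0.9667)
solve A·x = −loads:
  F[0-1] = -1230.4036 N (compression)
  F[0-2] = +2085.4775 N (tension)
  F[1-2] = +1292.2048 N (tension)
  F[1-3] = -725.2524 N (compression)
  F[2-3] = +1365.8724 N (tension)
  F[2-4] = +689.3865 N (tension)
  F[3-4] = -2692.5969 N (compression)
  Rx@0 = -1727.4800 N
  Ry@0 = +1177.1707 N
  Ry@4 = +2602.8493 N

1365.872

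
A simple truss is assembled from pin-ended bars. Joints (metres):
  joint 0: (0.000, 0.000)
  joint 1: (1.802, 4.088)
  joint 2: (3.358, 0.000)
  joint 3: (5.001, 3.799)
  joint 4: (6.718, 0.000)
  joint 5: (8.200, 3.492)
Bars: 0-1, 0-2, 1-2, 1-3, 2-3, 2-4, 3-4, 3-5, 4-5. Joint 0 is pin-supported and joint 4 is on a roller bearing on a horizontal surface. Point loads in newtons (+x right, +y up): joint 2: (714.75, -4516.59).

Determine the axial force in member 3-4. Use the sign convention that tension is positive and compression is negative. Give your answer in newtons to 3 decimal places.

N=6 nodes, M=9 members, R=3 reactions → 2N=12, M+R=12
member 0 (0-1): L=4.4675, (cx,cy)=(0.4034,0.9150)
member 1 (0-2): L=3.3580, (cx,cy)=(1.0000,0.0000)
member 2 (1-2): L=4.3741, (cx,cy)=(0.3557,-0.9346)
member 3 (1-3): L=3.2120, (cx,cy)=(0.9959,-0.0900)
member 4 (2-3): L=4.1391, (cx,cy)=(0.3969,0.9178)
member 5 (2-4): L=3.3600, (cx,cy)=(1.0000,0.0000)
member 6 (3-4): L=4.1690, (cx,cy)=(0.4119,-0.9113)
member 7 (3-5): L=3.2137, (cx,cy)=(0.9954,-0.0955)
member 8 (4-5): L=3.7935, (cx,cy)=(0.3907,0.9205)
solve A·x = −loads:
  F[0-1] = -2468.6975 N (compression)
  F[0-2] = +1710.5081 N (tension)
  F[1-2] = +2602.8244 N (tension)
  F[1-3] = -1929.4844 N (compression)
  F[2-3] = +2270.5676 N (tension)
  F[2-4] = +1020.3575 N (tension)
  F[3-4] = -2477.4966 N (compression)
  F[3-5] = -0.0000 N (compression)
  F[4-5] = +0.0000 N (tension)
  Rx@0 = -714.7500 N
  Ry@0 = +2258.9673 N
  Ry@4 = +2257.6227 N

-2477.497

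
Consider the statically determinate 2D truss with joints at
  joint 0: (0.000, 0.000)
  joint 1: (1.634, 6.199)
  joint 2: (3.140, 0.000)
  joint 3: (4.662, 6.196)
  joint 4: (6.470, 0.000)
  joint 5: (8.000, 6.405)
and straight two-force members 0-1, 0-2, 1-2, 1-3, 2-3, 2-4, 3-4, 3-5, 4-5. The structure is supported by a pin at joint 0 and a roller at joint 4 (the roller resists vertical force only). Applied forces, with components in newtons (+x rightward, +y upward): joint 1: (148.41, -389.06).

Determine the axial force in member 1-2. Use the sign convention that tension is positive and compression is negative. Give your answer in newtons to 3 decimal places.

-247.313

N=6 nodes, M=9 members, R=3 reactions → 2N=12, M+R=12
member 0 (0-1): L=6.4107, (cx,cy)=(0.2549,0.9670)
member 1 (0-2): L=3.1400, (cx,cy)=(1.0000,0.0000)
member 2 (1-2): L=6.3793, (cx,cy)=(0.2361,-0.9717)
member 3 (1-3): L=3.0280, (cx,cy)=(1.0000,-0.0010)
member 4 (2-3): L=6.3802, (cx,cy)=(0.2386,0.9711)
member 5 (2-4): L=3.3300, (cx,cy)=(1.0000,0.0000)
member 6 (3-4): L=6.4544, (cx,cy)=(0.2801,-0.9600)
member 7 (3-5): L=3.3445, (cx,cy)=(0.9980,0.0625)
member 8 (4-5): L=6.5852, (cx,cy)=(0.2323,0.9726)
solve A·x = −loads:
  F[0-1] = -153.6851 N (compression)
  F[0-2] = +187.5820 N (tension)
  F[1-2] = -247.3133 N (compression)
  F[1-3] = -129.1974 N (compression)
  F[2-3] = +247.4673 N (tension)
  F[2-4] = +70.1639 N (tension)
  F[3-4] = -250.4788 N (compression)
  F[3-5] = -0.0000 N (compression)
  F[4-5] = -0.0000 N (compression)
  Rx@0 = -148.4100 N
  Ry@0 = +148.6091 N
  Ry@4 = +240.4509 N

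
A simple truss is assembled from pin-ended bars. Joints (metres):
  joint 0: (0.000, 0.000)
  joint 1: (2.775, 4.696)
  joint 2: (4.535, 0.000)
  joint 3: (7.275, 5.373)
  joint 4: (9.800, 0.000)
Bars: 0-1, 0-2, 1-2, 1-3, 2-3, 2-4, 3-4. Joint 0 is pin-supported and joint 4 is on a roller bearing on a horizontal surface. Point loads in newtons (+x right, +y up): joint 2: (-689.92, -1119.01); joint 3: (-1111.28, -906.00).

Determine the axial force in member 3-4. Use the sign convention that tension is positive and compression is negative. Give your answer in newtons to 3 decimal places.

-642.088

N=5 nodes, M=7 members, R=3 reactions → 2N=10, M+R=10
member 0 (0-1): L=5.4546, (cx,cy)=(0.5087,0.8609)
member 1 (0-2): L=4.5350, (cx,cy)=(1.0000,0.0000)
member 2 (1-2): L=5.0150, (cx,cy)=(0.3509,-0.9364)
member 3 (1-3): L=4.5506, (cx,cy)=(0.9889,0.1488)
member 4 (2-3): L=6.0313, (cx,cy)=(0.4543,0.8909)
member 5 (2-4): L=5.2650, (cx,cy)=(1.0000,0.0000)
member 6 (3-4): L=5.9367, (cx,cy)=(0.4253,-0.9050)
solve A·x = −loads:
  F[0-1] = -1677.1519 N (compression)
  F[0-2] = -947.9629 N (compression)
  F[1-2] = +1329.8998 N (tension)
  F[1-3] = -1334.8177 N (compression)
  F[2-3] = -141.7759 N (compression)
  F[2-4] = +273.0918 N (tension)
  F[3-4] = -642.0879 N (compression)
  Rx@0 = +1801.2000 N
  Ry@0 = +1443.8924 N
  Ry@4 = +581.1176 N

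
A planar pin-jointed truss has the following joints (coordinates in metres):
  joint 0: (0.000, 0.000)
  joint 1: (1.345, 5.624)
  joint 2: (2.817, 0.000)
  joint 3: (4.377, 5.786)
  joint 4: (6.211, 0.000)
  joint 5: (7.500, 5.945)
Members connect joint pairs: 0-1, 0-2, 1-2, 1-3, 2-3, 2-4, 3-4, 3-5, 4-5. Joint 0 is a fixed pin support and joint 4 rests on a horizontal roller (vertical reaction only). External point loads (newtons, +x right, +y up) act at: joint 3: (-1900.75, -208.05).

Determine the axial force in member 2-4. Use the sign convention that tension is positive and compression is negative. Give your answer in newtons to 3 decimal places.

N=6 nodes, M=9 members, R=3 reactions → 2N=12, M+R=12
member 0 (0-1): L=5.7826, (cx,cy)=(0.2326,0.9726)
member 1 (0-2): L=2.8170, (cx,cy)=(1.0000,0.0000)
member 2 (1-2): L=5.8134, (cx,cy)=(0.2532,-0.9674)
member 3 (1-3): L=3.0363, (cx,cy)=(0.9986,0.0534)
member 4 (2-3): L=5.9926, (cx,cy)=(0.2603,0.9655)
member 5 (2-4): L=3.3940, (cx,cy)=(1.0000,0.0000)
member 6 (3-4): L=6.0697, (cx,cy)=(0.3022,-0.9533)
member 7 (3-5): L=3.1270, (cx,cy)=(0.9987,0.0508)
member 8 (4-5): L=6.0831, (cx,cy)=(0.2119,0.9773)
solve A·x = −loads:
  F[0-1] = -1883.7861 N (compression)
  F[0-2] = -1462.5916 N (compression)
  F[1-2] = +1843.8517 N (tension)
  F[1-3] = -906.3238 N (compression)
  F[2-3] = -1847.4613 N (compression)
  F[2-4] = -514.7850 N (compression)
  F[3-4] = +1703.7048 N (tension)
  F[3-5] = +0.0000 N (tension)
  F[4-5] = +0.0000 N (tension)
  Rx@0 = +1900.7500 N
  Ry@0 = +1832.1209 N
  Ry@4 = -1624.0709 N

-514.785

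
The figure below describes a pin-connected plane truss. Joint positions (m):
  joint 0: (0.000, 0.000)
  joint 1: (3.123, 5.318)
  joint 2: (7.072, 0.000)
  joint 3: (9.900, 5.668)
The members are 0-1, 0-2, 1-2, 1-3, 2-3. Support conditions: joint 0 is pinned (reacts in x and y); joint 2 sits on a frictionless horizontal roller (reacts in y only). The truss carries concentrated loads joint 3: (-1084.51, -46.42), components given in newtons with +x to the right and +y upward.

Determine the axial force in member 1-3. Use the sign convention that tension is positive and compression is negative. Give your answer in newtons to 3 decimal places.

N=4 nodes, M=5 members, R=3 reactions → 2N=8, M+R=8
member 0 (0-1): L=6.1672, (cx,cy)=(0.5064,0.8623)
member 1 (0-2): L=7.0720, (cx,cy)=(1.0000,0.0000)
member 2 (1-2): L=6.6239, (cx,cy)=(0.5962,-0.8029)
member 3 (1-3): L=6.7860, (cx,cy)=(0.9987,0.0516)
member 4 (2-3): L=6.3343, (cx,cy)=(0.4465,0.8948)
solve A·x = −loads:
  F[0-1] = -986.4725 N (compression)
  F[0-2] = -584.9709 N (compression)
  F[1-2] = +989.4419 N (tension)
  F[1-3] = -1090.8732 N (compression)
  F[2-3] = +11.0007 N (tension)
  Rx@0 = +1084.5100 N
  Ry@0 = +850.6401 N
  Ry@2 = -804.2201 N

-1090.873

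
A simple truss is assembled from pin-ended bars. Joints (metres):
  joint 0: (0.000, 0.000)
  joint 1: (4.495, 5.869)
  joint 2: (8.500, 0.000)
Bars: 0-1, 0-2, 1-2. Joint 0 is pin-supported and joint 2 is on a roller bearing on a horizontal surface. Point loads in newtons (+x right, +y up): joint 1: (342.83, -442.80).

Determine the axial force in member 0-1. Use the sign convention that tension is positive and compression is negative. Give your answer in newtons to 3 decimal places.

N=3 nodes, M=3 members, R=3 reactions → 2N=6, M+R=6
member 0 (0-1): L=7.3926, (cx,cy)=(0.6080,0.7939)
member 1 (0-2): L=8.5000, (cx,cy)=(1.0000,0.0000)
member 2 (1-2): L=7.1053, (cx,cy)=(0.5637,-0.8260)
solve A·x = −loads:
  F[0-1] = +35.3658 N (tension)
  F[0-2] = +321.3261 N (tension)
  F[1-2] = -570.0664 N (compression)
  Rx@0 = -342.8300 N
  Ry@0 = -28.0771 N
  Ry@2 = +470.8771 N

35.366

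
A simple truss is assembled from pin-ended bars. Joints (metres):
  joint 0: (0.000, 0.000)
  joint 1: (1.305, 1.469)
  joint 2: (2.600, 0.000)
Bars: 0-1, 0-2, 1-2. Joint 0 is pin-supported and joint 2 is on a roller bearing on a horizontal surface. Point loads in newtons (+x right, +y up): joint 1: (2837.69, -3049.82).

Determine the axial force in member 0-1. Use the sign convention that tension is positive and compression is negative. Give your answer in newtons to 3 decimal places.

N=3 nodes, M=3 members, R=3 reactions → 2N=6, M+R=6
member 0 (0-1): L=1.9649, (cx,cy)=(0.6641,0.7476)
member 1 (0-2): L=2.6000, (cx,cy)=(1.0000,0.0000)
member 2 (1-2): L=1.9583, (cx,cy)=(0.6613,-0.7501)
solve A·x = −loads:
  F[0-1] = +112.6929 N (tension)
  F[0-2] = +2762.8458 N (tension)
  F[1-2] = -4178.0032 N (compression)
  Rx@0 = -2837.6900 N
  Ry@0 = -84.2499 N
  Ry@2 = +3134.0699 N

112.693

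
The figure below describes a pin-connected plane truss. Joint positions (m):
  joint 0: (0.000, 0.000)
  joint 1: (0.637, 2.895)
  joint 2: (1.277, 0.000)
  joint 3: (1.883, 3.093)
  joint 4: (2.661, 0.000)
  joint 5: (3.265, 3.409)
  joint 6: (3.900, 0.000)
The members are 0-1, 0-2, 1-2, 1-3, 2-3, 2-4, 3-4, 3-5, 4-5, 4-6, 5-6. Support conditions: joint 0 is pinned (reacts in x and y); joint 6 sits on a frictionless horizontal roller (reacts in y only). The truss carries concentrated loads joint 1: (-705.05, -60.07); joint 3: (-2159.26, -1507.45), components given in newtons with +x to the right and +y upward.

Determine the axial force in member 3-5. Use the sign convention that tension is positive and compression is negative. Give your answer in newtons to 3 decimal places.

582.152

N=7 nodes, M=11 members, R=3 reactions → 2N=14, M+R=14
member 0 (0-1): L=2.9643, (cx,cy)=(0.2149,0.9766)
member 1 (0-2): L=1.2770, (cx,cy)=(1.0000,0.0000)
member 2 (1-2): L=2.9649, (cx,cy)=(0.2159,-0.9764)
member 3 (1-3): L=1.2616, (cx,cy)=(0.9876,0.1569)
member 4 (2-3): L=3.1518, (cx,cy)=(0.1923,0.9813)
member 5 (2-4): L=1.3840, (cx,cy)=(1.0000,0.0000)
member 6 (3-4): L=3.1893, (cx,cy)=(0.2439,-0.9698)
member 7 (3-5): L=1.4177, (cx,cy)=(0.9748,0.2229)
member 8 (4-5): L=3.4621, (cx,cy)=(0.1745,0.9847)
member 9 (4-6): L=1.2390, (cx,cy)=(1.0000,0.0000)
member 10 (5-6): L=3.4676, (cx,cy)=(0.1831,-0.9831)
solve A·x = −loads:
  F[0-1] = -3139.0403 N (compression)
  F[0-2] = -2189.7492 N (compression)
  F[1-2] = +2978.5303 N (tension)
  F[1-3] = -620.1379 N (compression)
  F[2-3] = -2963.6052 N (compression)
  F[2-4] = -976.9923 N (compression)
  F[3-4] = +1678.6571 N (tension)
  F[3-5] = +582.1520 N (tension)
  F[4-5] = -1653.3015 N (compression)
  F[4-6] = -279.0692 N (compression)
  F[5-6] = +1523.9538 N (tension)
  Rx@0 = +2864.3100 N
  Ry@0 = +3065.7041 N
  Ry@6 = -1498.1841 N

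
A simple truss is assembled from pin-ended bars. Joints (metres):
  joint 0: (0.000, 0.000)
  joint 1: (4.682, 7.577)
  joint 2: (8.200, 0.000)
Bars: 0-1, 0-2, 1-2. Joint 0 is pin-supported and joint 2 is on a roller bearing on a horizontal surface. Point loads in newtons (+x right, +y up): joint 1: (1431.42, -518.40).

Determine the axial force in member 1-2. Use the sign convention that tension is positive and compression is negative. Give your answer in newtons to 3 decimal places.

N=3 nodes, M=3 members, R=3 reactions → 2N=6, M+R=6
member 0 (0-1): L=8.9069, (cx,cy)=(0.5257,0.8507)
member 1 (0-2): L=8.2000, (cx,cy)=(1.0000,0.0000)
member 2 (1-2): L=8.3539, (cx,cy)=(0.4211,-0.9070)
solve A·x = −loads:
  F[0-1] = +1293.3697 N (tension)
  F[0-2] = +751.5440 N (tension)
  F[1-2] = -1784.6235 N (compression)
  Rx@0 = -1431.4200 N
  Ry@0 = -1100.2607 N
  Ry@2 = +1618.6607 N

-1784.623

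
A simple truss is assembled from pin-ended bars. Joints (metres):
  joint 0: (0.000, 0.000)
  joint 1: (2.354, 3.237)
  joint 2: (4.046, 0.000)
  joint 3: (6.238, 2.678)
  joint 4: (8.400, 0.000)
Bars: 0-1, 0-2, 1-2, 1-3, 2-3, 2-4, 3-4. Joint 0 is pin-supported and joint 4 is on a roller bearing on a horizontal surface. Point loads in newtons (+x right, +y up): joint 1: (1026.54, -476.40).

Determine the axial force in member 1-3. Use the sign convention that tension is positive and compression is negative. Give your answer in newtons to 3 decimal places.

-777.488

N=5 nodes, M=7 members, R=3 reactions → 2N=10, M+R=10
member 0 (0-1): L=4.0024, (cx,cy)=(0.5881,0.8088)
member 1 (0-2): L=4.0460, (cx,cy)=(1.0000,0.0000)
member 2 (1-2): L=3.6525, (cx,cy)=(0.4632,-0.8862)
member 3 (1-3): L=3.9240, (cx,cy)=(0.9898,-0.1425)
member 4 (2-3): L=3.4607, (cx,cy)=(0.6334,0.7738)
member 5 (2-4): L=4.3540, (cx,cy)=(1.0000,0.0000)
member 6 (3-4): L=3.4418, (cx,cy)=(0.6282,-0.7781)
solve A·x = −loads:
  F[0-1] = +65.1492 N (tension)
  F[0-2] = +988.2230 N (tension)
  F[1-2] = -472.0341 N (compression)
  F[1-3] = -777.4876 N (compression)
  F[2-3] = +540.6007 N (tension)
  F[2-4] = +427.1443 N (tension)
  F[3-4] = -679.9915 N (compression)
  Rx@0 = -1026.5400 N
  Ry@0 = -52.6900 N
  Ry@4 = +529.0899 N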